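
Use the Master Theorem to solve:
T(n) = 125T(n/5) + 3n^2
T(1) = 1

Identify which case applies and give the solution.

a=125, b=5, f(n)=3n^2. log_5(125) = 3. Since c=2 < 3, Case 1 applies: T(n) = Θ(n^log_b(a)) = O(n^3).

Answer: O(n^3) - Case 1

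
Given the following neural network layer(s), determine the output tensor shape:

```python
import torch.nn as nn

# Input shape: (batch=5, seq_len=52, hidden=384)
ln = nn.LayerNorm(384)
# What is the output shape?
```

Input: (5, 52, 384) -> Output: (5, 52, 384)

Answer: (5, 52, 384)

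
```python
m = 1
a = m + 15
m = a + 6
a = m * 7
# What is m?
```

Trace:
`m = 1` → m = 1
`a = m + 15` → a = 16
`m = a + 6` → m = 22
`a = m * 7` → a = 154
So m = 22

Answer: 22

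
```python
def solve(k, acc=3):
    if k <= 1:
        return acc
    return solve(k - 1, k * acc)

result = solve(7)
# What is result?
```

Accumulator trace (n, acc): (7, 3) -> (6, 21) -> (5, 126) -> (4, 630) -> (3, 2520) -> (2, 7560) -> (1, 15120) -> return 15120

Answer: 15120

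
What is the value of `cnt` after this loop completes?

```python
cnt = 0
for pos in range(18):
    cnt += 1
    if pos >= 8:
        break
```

Loop breaks when pos reaches 8, cnt is 9
`cnt` takes the values: 0 → 1 → 2 → 3 → 4 → 5 → 6 → 7 → 8 → 9

Answer: 9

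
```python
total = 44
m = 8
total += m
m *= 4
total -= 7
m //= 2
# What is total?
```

Trace:
`total = 44` → total = 44
`m = 8` → m = 8
`total += m` → total = 52
`m *= 4` → m = 32
`total -= 7` → total = 45
`m //= 2` → m = 16
So total = 45

Answer: 45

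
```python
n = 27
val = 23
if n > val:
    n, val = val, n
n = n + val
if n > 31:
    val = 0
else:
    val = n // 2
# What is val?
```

Trace:
`n = 27` → n = 27
`val = 23` → val = 23
`if n > val: ...` → n > val is True → n = 23; val = 27
`n = n + val` → n = 50
`if n > 31: ...` → n > 31 is True → val = 0
So val = 0

Answer: 0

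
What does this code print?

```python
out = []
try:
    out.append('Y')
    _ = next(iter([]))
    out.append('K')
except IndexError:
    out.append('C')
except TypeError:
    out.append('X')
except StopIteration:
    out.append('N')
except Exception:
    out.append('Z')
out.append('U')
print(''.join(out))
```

Execution trace: 'Y' (try body) → 'N' (except StopIteration) → 'U' (after the try/except). Output: YNU

Answer: YNU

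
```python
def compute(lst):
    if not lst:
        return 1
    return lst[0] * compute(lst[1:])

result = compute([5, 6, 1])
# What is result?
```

Product over [5, 6, 1] = 5 * 6 * 1 = 30

Answer: 30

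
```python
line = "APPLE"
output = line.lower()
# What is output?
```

Trace:
`line = "APPLE"` → line = 'APPLE'
`output = line.lower()` → output = 'apple'
So output = 'apple'

Answer: 'apple'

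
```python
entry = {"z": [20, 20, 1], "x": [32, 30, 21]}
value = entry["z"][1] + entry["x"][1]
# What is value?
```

Trace:
`entry = {"z": [20, 20, 1], "x": [32, 30, 21]}` → entry = {'z': [20, 20, 1], 'x': [32, 30, 21]}
`value = entry["z"][1] + entry["x"][1]` → value = 50
So value = 50

Answer: 50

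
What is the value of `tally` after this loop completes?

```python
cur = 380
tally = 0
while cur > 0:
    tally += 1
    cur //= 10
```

Count digits by repeated division by 10
`tally` takes the values: 0 → 1 → 2 → 3

Answer: 3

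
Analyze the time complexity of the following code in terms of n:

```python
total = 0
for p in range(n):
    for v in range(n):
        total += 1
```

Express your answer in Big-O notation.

Each loop level contributes: n × n. Multiplying the contributions gives O(n^2).

Answer: O(n^2)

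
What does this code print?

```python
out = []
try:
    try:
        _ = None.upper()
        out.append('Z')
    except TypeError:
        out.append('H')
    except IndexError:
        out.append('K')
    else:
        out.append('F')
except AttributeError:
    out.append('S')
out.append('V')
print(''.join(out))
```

Execution trace: 'S' (outer except AttributeError) → 'V' (after the try/except). Output: SV

Answer: SV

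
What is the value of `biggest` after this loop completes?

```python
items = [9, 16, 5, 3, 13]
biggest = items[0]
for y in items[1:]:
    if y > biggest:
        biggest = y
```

Maximum of [9, 16, 5, 3, 13]
`biggest` takes the values: 9 → 16

Answer: 16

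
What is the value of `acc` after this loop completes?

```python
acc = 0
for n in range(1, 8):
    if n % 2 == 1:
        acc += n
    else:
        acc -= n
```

Add odd, subtract even
`acc` takes the values: 0 → 1 → -1 → 2 → -2 → 3 → -3 → 4

Answer: 4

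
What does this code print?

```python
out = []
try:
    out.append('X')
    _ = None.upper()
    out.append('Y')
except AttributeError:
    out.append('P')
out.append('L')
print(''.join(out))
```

Execution trace: 'X' (try body) → 'P' (except AttributeError) → 'L' (after the try/except). Output: XPL

Answer: XPL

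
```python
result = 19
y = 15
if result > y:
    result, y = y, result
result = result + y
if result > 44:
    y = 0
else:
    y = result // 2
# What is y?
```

Trace:
`result = 19` → result = 19
`y = 15` → y = 15
`if result > y: ...` → result > y is True → result = 15; y = 19
`result = result + y` → result = 34
`if result > 44: ...` → result > 44 is False, take else branch → y = 17
So y = 17

Answer: 17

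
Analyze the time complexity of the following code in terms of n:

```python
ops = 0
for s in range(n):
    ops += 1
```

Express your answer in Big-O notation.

Each loop level contributes: n. Multiplying the contributions gives O(n).

Answer: O(n)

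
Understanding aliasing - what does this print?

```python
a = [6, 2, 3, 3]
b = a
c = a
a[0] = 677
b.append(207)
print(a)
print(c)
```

Key concept: multiple aliases.
Step by step:
`a = [6, 2, 3, 3]` → a = [6, 2, 3, 3]
`b = a` → b = [6, 2, 3, 3] (same object as a)
`c = a` → c = [6, 2, 3, 3] (same object as a, b)
`a[0] = 677` → a = [677, 2, 3, 3] (same object as b, c); b = [677, 2, 3, 3] (same object as a, c); c = [677, 2, 3, 3] (same object as a, b)
`b.append(207)` → a = [677, 2, 3, 3, 207] (same object as b, c); b = [677, 2, 3, 3, 207] (same object as a, c); c = [677, 2, 3, 3, 207] (same object as a, b)
`print(a)` → prints [677, 2, 3, 3, 207]
`print(c)` → prints [677, 2, 3, 3, 207]

Answer:
[677, 2, 3, 3, 207]
[677, 2, 3, 3, 207]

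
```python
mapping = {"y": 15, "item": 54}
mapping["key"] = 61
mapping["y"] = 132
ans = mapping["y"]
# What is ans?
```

Trace:
`mapping = {"y": 15, "item": 54}` → mapping = {'y': 15, 'item': 54}
`mapping["key"] = 61` → mapping = {'y': 15, 'item': 54, 'key': 61}
`mapping["y"] = 132` → mapping = {'y': 132, 'item': 54, 'key': 61}
`ans = mapping["y"]` → ans = 132
So ans = 132

Answer: 132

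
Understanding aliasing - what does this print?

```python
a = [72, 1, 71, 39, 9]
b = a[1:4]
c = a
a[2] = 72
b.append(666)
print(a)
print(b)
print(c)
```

Key concept: slice vs alias.
Step by step:
`a = [72, 1, 71, 39, 9]` → a = [72, 1, 71, 39, 9]
`b = a[1:4]` → b = [1, 71, 39]
`c = a` → c = [72, 1, 71, 39, 9] (same object as a)
`a[2] = 72` → a = [72, 1, 72, 39, 9] (same object as c); c = [72, 1, 72, 39, 9] (same object as a)
`b.append(666)` → b = [1, 71, 39, 666]
`print(a)` → prints [72, 1, 72, 39, 9]
`print(b)` → prints [1, 71, 39, 666]
`print(c)` → prints [72, 1, 72, 39, 9]

Answer:
[72, 1, 72, 39, 9]
[1, 71, 39, 666]
[72, 1, 72, 39, 9]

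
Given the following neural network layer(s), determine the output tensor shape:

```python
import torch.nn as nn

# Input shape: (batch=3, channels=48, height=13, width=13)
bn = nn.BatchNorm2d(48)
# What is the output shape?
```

Input: (3, 48, 13, 13) -> Output: (3, 48, 13, 13)

Answer: (3, 48, 13, 13)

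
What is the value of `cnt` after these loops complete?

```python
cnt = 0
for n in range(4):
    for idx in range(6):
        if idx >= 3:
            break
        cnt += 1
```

Inner breaks at 3, outer runs 4 times
`cnt` takes the values: 0 → 1 → 2 → 3 → 4 → 5 → 6 → 7 → 8 → 9 → 10 → 11 → 12

Answer: 12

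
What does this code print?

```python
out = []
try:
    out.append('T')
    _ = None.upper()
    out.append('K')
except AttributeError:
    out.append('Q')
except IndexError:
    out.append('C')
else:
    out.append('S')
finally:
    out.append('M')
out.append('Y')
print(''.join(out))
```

Execution trace: 'T' (try body) → 'Q' (except AttributeError) → 'M' (finally) → 'Y' (after the try/except). Output: TQMY

Answer: TQMY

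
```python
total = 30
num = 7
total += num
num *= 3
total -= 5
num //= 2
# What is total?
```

Trace:
`total = 30` → total = 30
`num = 7` → num = 7
`total += num` → total = 37
`num *= 3` → num = 21
`total -= 5` → total = 32
`num //= 2` → num = 10
So total = 32

Answer: 32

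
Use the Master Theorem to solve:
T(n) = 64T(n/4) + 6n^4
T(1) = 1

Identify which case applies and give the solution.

a=64, b=4, f(n)=6n^4. log_4(64) = 3. Since c=4 > 3 and the regularity condition holds (64(n/4)^4 = (64/4^4)n^4 with 64/4^4 < 1), Case 3 applies: T(n) = Θ(f(n)) = O(n^4).

Answer: O(n^4) - Case 3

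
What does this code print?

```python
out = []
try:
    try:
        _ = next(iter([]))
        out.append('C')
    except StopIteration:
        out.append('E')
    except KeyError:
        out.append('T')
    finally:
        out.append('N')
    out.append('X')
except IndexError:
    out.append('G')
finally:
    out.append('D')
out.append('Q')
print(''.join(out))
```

Execution trace: 'E' (inner except StopIteration) → 'N' (inner finally) → 'X' (try body, no exception) → 'D' (finally) → 'Q' (after the try/except). Output: ENXDQ

Answer: ENXDQ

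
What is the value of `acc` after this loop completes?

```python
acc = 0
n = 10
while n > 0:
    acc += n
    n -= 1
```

Sum 10 down to 1
`acc` takes the values: 0 → 10 → 19 → 27 → 34 → 40 → 45 → 49 → 52 → 54 → 55

Answer: 55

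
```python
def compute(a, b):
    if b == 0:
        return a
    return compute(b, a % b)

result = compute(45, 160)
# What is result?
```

compute(45, 160) -> compute(160, 45) -> compute(45, 25) -> compute(25, 20) -> compute(20, 5) -> compute(5, 0) -> 5

Answer: 5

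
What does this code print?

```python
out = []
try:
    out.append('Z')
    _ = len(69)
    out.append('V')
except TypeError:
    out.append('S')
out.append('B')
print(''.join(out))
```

Execution trace: 'Z' (try body) → 'S' (except TypeError) → 'B' (after the try/except). Output: ZSB

Answer: ZSB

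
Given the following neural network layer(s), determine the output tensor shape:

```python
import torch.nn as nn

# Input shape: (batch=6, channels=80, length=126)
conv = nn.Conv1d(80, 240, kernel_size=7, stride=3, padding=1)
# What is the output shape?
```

Input: (6, 80, 126) -> Output: (6, 240, 41)

Answer: (6, 240, 41)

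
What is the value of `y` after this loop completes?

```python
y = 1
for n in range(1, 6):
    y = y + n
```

Start at 1, add 1 through 5
`y` takes the values: 1 → 2 → 4 → 7 → 11 → 16

Answer: 16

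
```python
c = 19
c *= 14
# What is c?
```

Trace:
`c = 19` → c = 19
`c *= 14` → c = 266
So c = 266

Answer: 266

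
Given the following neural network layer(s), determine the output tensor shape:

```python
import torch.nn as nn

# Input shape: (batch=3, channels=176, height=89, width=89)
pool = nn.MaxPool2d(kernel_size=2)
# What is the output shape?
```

Input: (3, 176, 89, 89) -> Output: (3, 176, 44, 44)

Answer: (3, 176, 44, 44)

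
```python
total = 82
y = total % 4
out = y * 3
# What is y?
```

Trace:
`total = 82` → total = 82
`y = total % 4` → y = 2
`out = y * 3` → out = 6
So y = 2

Answer: 2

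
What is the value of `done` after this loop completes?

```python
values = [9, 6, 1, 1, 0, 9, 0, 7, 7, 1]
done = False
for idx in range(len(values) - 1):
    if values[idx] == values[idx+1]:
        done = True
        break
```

Check consecutive duplicates in [9, 6, 1, 1, 0, 9, 0, 7, 7, 1]
`done` takes the values: False → True

Answer: True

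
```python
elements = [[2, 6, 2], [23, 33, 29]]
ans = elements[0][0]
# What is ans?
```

Trace:
`elements = [[2, 6, 2], [23, 33, 29]]` → elements = [[2, 6, 2], [23, 33, 29]]
`ans = elements[0][0]` → ans = 2
So ans = 2

Answer: 2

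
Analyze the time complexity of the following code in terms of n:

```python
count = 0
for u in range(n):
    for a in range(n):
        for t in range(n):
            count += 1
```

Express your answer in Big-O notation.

Each loop level contributes: n × n × n. Multiplying the contributions gives O(n^3).

Answer: O(n^3)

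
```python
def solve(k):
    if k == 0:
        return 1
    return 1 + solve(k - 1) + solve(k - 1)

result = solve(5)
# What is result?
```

solve(k) = 1 + 2·solve(k-1), solve(0)=1. Closed form: (1+1)·2^5 - 1 = 63.

Answer: 63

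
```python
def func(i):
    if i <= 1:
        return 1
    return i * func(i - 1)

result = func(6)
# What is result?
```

func(6) = 6 * 5 * 4 * 3 * 2 * 1 = 720

Answer: 720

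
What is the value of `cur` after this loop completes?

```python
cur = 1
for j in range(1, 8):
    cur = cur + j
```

Start at 1, add 1 through 7
`cur` takes the values: 1 → 2 → 4 → 7 → 11 → 16 → 22 → 29

Answer: 29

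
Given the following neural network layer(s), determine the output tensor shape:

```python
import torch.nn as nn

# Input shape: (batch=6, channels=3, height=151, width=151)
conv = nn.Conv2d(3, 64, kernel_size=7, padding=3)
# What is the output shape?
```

Input: (6, 3, 151, 151) -> Output: (6, 64, 151, 151)

Answer: (6, 64, 151, 151)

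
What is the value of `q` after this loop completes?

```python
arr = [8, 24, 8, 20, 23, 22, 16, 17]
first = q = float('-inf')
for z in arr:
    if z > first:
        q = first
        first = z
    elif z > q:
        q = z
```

Second largest (with repeats) in [8, 24, 8, 20, 23, 22, 16, 17]
`q` takes the values: -inf → 8 → 20 → 23

Answer: 23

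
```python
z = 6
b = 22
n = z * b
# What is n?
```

Trace:
`z = 6` → z = 6
`b = 22` → b = 22
`n = z * b` → n = 132
So n = 132

Answer: 132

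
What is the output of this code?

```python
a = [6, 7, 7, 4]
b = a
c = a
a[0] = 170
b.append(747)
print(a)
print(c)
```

Key concept: multiple aliases.
Step by step:
`a = [6, 7, 7, 4]` → a = [6, 7, 7, 4]
`b = a` → b = [6, 7, 7, 4] (same object as a)
`c = a` → c = [6, 7, 7, 4] (same object as a, b)
`a[0] = 170` → a = [170, 7, 7, 4] (same object as b, c); b = [170, 7, 7, 4] (same object as a, c); c = [170, 7, 7, 4] (same object as a, b)
`b.append(747)` → a = [170, 7, 7, 4, 747] (same object as b, c); b = [170, 7, 7, 4, 747] (same object as a, c); c = [170, 7, 7, 4, 747] (same object as a, b)
`print(a)` → prints [170, 7, 7, 4, 747]
`print(c)` → prints [170, 7, 7, 4, 747]

Answer:
[170, 7, 7, 4, 747]
[170, 7, 7, 4, 747]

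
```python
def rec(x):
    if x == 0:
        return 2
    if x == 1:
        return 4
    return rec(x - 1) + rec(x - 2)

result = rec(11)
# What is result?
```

Build up from base cases: rec(0)=2, rec(1)=4, rec(2)=6, rec(3)=10, rec(4)=16, rec(5)=26, rec(6)=42, ..., rec(11)=466

Answer: 466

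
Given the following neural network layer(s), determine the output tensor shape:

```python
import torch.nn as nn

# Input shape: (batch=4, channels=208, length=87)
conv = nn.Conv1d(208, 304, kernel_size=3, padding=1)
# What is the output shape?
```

Input: (4, 208, 87) -> Output: (4, 304, 87)

Answer: (4, 304, 87)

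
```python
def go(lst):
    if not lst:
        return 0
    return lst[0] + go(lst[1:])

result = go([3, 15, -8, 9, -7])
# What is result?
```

3 + 15 + (-8) + 9 + (-7) + 0 = 12

Answer: 12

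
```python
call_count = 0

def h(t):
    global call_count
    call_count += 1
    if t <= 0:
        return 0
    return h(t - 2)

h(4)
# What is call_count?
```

Linear recursion stepping by 2: 3 calls from t=4 down to ≤0.

Answer: 3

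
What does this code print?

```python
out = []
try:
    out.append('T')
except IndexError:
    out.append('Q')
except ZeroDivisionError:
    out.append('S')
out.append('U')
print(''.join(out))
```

Execution trace: 'T' (try body, no exception) → 'U' (after the try/except). Output: TU

Answer: TU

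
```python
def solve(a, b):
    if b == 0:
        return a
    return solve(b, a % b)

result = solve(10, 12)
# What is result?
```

solve(10, 12) -> solve(12, 10) -> solve(10, 2) -> solve(2, 0) -> 2

Answer: 2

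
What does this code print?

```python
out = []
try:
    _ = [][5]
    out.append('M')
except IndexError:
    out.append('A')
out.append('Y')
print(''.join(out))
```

Execution trace: 'A' (except IndexError) → 'Y' (after the try/except). Output: AY

Answer: AY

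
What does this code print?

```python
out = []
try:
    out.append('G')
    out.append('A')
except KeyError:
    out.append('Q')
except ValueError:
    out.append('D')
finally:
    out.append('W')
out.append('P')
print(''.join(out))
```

Execution trace: 'G' (try body) → 'A' (try body, no exception) → 'W' (finally) → 'P' (after the try/except). Output: GAWP

Answer: GAWP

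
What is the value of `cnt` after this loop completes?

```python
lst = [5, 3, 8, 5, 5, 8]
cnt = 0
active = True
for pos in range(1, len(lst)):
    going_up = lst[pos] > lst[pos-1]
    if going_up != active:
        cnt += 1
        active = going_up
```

Count direction changes in [5, 3, 8, 5, 5, 8]
`cnt` takes the values: 0 → 1 → 2 → 3 → 4

Answer: 4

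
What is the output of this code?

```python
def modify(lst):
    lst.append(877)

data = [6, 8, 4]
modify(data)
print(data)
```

Key concept: function modifies passed list.
Step by step:
`data = [6, 8, 4]` → data = [6, 8, 4]
`modify(data)` → data = [6, 8, 4, 877]
`print(data)` → prints [6, 8, 4, 877]

Answer: [6, 8, 4, 877]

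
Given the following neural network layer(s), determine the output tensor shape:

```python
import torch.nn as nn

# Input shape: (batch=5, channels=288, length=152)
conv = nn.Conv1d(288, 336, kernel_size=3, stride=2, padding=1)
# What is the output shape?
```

Input: (5, 288, 152) -> Output: (5, 336, 76)

Answer: (5, 336, 76)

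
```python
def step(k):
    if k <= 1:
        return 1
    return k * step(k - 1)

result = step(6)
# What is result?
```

step(6) = 6 * 5 * 4 * 3 * 2 * 1 = 720

Answer: 720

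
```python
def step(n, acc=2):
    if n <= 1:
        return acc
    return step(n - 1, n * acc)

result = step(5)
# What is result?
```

Accumulator trace (n, acc): (5, 2) -> (4, 10) -> (3, 40) -> (2, 120) -> (1, 240) -> return 240

Answer: 240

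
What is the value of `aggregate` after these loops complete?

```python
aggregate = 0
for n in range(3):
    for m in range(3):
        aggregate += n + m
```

Sum of all n+m for n,m in 3x3
`aggregate` takes the values: 0 → 1 → 3 → 4 → 6 → 9 → 11 → 14 → 18

Answer: 18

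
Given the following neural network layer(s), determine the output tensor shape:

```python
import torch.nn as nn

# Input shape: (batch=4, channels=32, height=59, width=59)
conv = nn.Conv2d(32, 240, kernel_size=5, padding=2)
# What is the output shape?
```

Input: (4, 32, 59, 59) -> Output: (4, 240, 59, 59)

Answer: (4, 240, 59, 59)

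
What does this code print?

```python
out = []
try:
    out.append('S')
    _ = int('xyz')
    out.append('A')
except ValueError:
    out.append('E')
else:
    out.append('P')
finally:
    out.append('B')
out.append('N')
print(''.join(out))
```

Execution trace: 'S' (try body) → 'E' (except ValueError) → 'B' (finally) → 'N' (after the try/except). Output: SEBN

Answer: SEBN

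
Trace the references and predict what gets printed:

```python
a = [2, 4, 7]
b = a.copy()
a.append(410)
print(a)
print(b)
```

Key concept: list.copy() creates independent copy.
Step by step:
`a = [2, 4, 7]` → a = [2, 4, 7]
`b = a.copy()` → b = [2, 4, 7]
`a.append(410)` → a = [2, 4, 7, 410]
`print(a)` → prints [2, 4, 7, 410]
`print(b)` → prints [2, 4, 7]

Answer:
[2, 4, 7, 410]
[2, 4, 7]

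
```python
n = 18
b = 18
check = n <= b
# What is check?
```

Trace:
`n = 18` → n = 18
`b = 18` → b = 18
`check = n <= b` → check = True
So check = True

Answer: True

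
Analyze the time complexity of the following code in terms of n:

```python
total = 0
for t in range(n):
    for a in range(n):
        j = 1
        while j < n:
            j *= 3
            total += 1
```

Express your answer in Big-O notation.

Each loop level contributes: n × n × log n. Multiplying the contributions gives O(n^2 log n).

Answer: O(n^2 log n)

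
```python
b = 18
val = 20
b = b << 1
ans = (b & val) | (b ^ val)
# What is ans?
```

Trace:
`b = 18` → b = 18
`val = 20` → val = 20
`b = b << 1` → b = 36
`ans = (b & val) | (b ^ val)` → ans = 52
So ans = 52

Answer: 52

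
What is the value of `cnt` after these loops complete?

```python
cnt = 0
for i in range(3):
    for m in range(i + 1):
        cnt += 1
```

Triangle: 1 + 2 + ... + 3
`cnt` takes the values: 0 → 1 → 2 → 3 → 4 → 5 → 6

Answer: 6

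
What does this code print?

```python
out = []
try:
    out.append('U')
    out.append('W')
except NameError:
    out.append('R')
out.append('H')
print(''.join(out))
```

Execution trace: 'U' (try body) → 'W' (try body, no exception) → 'H' (after the try/except). Output: UWH

Answer: UWH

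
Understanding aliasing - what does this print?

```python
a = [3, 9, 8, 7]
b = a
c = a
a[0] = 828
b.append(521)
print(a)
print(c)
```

Key concept: multiple aliases.
Step by step:
`a = [3, 9, 8, 7]` → a = [3, 9, 8, 7]
`b = a` → b = [3, 9, 8, 7] (same object as a)
`c = a` → c = [3, 9, 8, 7] (same object as a, b)
`a[0] = 828` → a = [828, 9, 8, 7] (same object as b, c); b = [828, 9, 8, 7] (same object as a, c); c = [828, 9, 8, 7] (same object as a, b)
`b.append(521)` → a = [828, 9, 8, 7, 521] (same object as b, c); b = [828, 9, 8, 7, 521] (same object as a, c); c = [828, 9, 8, 7, 521] (same object as a, b)
`print(a)` → prints [828, 9, 8, 7, 521]
`print(c)` → prints [828, 9, 8, 7, 521]

Answer:
[828, 9, 8, 7, 521]
[828, 9, 8, 7, 521]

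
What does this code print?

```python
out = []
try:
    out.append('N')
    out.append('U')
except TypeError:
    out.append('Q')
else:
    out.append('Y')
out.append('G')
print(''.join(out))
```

Execution trace: 'N' (try body) → 'U' (try body, no exception) → 'Y' (else) → 'G' (after the try/except). Output: NUYG

Answer: NUYG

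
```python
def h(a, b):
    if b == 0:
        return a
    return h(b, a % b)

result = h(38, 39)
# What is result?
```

h(38, 39) -> h(39, 38) -> h(38, 1) -> h(1, 0) -> 1

Answer: 1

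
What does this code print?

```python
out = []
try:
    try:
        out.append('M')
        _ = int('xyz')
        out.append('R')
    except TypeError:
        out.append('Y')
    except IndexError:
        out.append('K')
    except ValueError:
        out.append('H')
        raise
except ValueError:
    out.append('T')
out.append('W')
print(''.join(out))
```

Execution trace: 'M' (try body) → 'H' (except ValueError) → 'T' (outer except ValueError) → 'W' (after the try/except). Output: MHTW

Answer: MHTW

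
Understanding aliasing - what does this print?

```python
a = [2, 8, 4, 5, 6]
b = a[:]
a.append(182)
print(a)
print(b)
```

Key concept: slice [:] creates copy.
Step by step:
`a = [2, 8, 4, 5, 6]` → a = [2, 8, 4, 5, 6]
`b = a[:]` → b = [2, 8, 4, 5, 6]
`a.append(182)` → a = [2, 8, 4, 5, 6, 182]
`print(a)` → prints [2, 8, 4, 5, 6, 182]
`print(b)` → prints [2, 8, 4, 5, 6]

Answer:
[2, 8, 4, 5, 6, 182]
[2, 8, 4, 5, 6]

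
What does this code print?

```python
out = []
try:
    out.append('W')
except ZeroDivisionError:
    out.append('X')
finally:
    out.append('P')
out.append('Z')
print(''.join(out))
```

Execution trace: 'W' (try body, no exception) → 'P' (finally) → 'Z' (after the try/except). Output: WPZ

Answer: WPZ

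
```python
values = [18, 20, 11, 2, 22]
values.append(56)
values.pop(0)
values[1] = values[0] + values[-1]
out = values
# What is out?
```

Trace:
`values = [18, 20, 11, 2, 22]` → values = [18, 20, 11, 2, 22]
`values.append(56)` → values = [18, 20, 11, 2, 22, 56]
`values.pop(0)` → values = [20, 11, 2, 22, 56]
`values[1] = values[0] + values[-1]` → values = [20, 76, 2, 22, 56]
`out = values` → out = [20, 76, 2, 22, 56]
So out = [20, 76, 2, 22, 56]

Answer: [20, 76, 2, 22, 56]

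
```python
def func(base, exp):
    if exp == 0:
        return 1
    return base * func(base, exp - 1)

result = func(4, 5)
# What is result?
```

func(4, 5) = 4 * 4 * 4 * 4 * 4 = 1024

Answer: 1024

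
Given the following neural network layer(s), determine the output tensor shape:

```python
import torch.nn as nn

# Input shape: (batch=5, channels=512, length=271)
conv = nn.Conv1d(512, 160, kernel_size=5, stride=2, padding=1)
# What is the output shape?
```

Input: (5, 512, 271) -> Output: (5, 160, 135)

Answer: (5, 160, 135)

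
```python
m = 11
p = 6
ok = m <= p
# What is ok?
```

Trace:
`m = 11` → m = 11
`p = 6` → p = 6
`ok = m <= p` → ok = False
So ok = False

Answer: False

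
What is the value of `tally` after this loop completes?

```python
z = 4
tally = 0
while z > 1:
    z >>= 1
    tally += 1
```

Count right shifts until 1
`tally` takes the values: 0 → 1 → 2

Answer: 2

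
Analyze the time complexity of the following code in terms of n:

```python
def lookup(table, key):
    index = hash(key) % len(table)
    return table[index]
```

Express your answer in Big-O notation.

This is Hash table lookup (average case). Time complexity: O(1).

Answer: O(1)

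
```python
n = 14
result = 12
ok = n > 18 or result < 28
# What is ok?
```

Trace:
`n = 14` → n = 14
`result = 12` → result = 12
`ok = n > 18 or result < 28` → ok = True
So ok = True

Answer: True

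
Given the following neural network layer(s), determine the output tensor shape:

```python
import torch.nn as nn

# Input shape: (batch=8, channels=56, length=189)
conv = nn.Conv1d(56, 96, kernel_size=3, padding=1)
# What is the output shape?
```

Input: (8, 56, 189) -> Output: (8, 96, 189)

Answer: (8, 96, 189)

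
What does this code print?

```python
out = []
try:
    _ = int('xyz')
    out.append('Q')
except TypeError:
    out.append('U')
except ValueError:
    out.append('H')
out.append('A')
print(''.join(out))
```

Execution trace: 'H' (except ValueError) → 'A' (after the try/except). Output: HA

Answer: HA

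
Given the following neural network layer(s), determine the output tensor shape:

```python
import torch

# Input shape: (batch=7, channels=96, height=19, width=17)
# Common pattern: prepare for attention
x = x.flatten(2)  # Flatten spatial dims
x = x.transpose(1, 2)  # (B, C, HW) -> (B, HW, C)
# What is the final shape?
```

Input: (7, 96, 19, 17) -> after flatten(2): (7, 96, 323) -> Output: (7, 323, 96)

Answer: (7, 323, 96)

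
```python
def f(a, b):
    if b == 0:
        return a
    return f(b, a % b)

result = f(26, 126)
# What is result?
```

f(26, 126) -> f(126, 26) -> f(26, 22) -> f(22, 4) -> f(4, 2) -> f(2, 0) -> 2

Answer: 2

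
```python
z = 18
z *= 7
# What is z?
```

Trace:
`z = 18` → z = 18
`z *= 7` → z = 126
So z = 126

Answer: 126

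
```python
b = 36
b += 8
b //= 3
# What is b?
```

Trace:
`b = 36` → b = 36
`b += 8` → b = 44
`b //= 3` → b = 14
So b = 14

Answer: 14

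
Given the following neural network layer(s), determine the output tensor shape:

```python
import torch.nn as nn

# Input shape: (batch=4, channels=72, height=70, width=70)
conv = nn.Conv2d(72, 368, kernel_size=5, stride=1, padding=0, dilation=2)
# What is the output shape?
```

Input: (4, 72, 70, 70) -> Output: (4, 368, 62, 62)

Answer: (4, 368, 62, 62)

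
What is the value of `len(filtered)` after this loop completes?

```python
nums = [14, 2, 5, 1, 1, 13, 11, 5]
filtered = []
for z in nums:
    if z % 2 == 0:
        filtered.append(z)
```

Count even numbers in [14, 2, 5, 1, 1, 13, 11, 5]
`filtered` takes the values: [] → [14] → [14, 2]
So `len(filtered)` = 2

Answer: 2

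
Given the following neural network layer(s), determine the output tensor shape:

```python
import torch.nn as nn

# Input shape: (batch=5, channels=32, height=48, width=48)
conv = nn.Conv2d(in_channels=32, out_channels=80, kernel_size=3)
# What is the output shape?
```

Input: (5, 32, 48, 48) -> Output: (5, 80, 46, 46)

Answer: (5, 80, 46, 46)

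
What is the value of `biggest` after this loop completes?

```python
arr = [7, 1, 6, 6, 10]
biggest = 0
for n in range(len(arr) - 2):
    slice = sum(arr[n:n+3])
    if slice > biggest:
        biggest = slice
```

Max sum of 3-element window in [7, 1, 6, 6, 10]
`biggest` takes the values: 0 → 14 → 22

Answer: 22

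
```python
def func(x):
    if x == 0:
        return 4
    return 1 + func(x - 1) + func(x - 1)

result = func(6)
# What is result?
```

func(x) = 1 + 2·func(x-1), func(0)=4. Closed form: (4+1)·2^6 - 1 = 319.

Answer: 319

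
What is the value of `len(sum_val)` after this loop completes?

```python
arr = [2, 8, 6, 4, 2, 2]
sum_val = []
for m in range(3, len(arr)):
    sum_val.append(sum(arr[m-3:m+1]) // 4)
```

Number of 4-element averages
`sum_val` takes the values: [] → [5] → [5, 5] → [5, 5, 3]
So `len(sum_val)` = 3

Answer: 3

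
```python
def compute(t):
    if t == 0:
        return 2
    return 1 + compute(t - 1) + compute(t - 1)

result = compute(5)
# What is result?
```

compute(t) = 1 + 2·compute(t-1), compute(0)=2. Closed form: (2+1)·2^5 - 1 = 95.

Answer: 95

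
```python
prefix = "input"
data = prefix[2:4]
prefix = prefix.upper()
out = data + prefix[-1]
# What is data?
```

Trace:
`prefix = "input"` → prefix = 'input'
`data = prefix[2:4]` → data = 'pu'
`prefix = prefix.upper()` → prefix = 'INPUT'
`out = data + prefix[-1]` → out = 'puT'
So data = 'pu'

Answer: 'pu'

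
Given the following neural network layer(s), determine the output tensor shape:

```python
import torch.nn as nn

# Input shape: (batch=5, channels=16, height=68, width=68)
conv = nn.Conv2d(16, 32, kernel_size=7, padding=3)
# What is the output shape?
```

Input: (5, 16, 68, 68) -> Output: (5, 32, 68, 68)

Answer: (5, 32, 68, 68)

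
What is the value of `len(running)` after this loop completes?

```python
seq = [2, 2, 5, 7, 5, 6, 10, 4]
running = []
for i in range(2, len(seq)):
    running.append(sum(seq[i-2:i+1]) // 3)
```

Number of 3-element averages
`running` takes the values: [] → [3] → [3, 4] → [3, 4, 5] → [3, 4, 5, 6] → [3, 4, 5, 6, 7] → [3, 4, 5, 6, 7, 6]
So `len(running)` = 6

Answer: 6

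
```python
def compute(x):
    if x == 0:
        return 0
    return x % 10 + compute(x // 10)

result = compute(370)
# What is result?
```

Sum of digits of 370: 0 + 7 + 3 = 10

Answer: 10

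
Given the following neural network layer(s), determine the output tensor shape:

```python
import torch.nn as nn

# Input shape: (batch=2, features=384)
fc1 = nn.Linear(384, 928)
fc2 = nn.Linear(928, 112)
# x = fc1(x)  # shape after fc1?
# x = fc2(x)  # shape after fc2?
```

Input: (2, 384) -> after fc1: (2, 928) -> Output: (2, 112)

Answer: (2, 112)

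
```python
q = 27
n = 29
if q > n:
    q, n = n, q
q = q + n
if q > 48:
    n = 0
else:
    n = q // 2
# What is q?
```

Trace:
`q = 27` → q = 27
`n = 29` → n = 29
`if q > n: ...` → q > n is False → no variable changes
`q = q + n` → q = 56
`if q > 48: ...` → q > 48 is True → n = 0
So q = 56

Answer: 56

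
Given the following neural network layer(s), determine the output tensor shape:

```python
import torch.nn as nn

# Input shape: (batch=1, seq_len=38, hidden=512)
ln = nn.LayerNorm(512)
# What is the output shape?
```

Input: (1, 38, 512) -> Output: (1, 38, 512)

Answer: (1, 38, 512)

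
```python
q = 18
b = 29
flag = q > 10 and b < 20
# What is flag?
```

Trace:
`q = 18` → q = 18
`b = 29` → b = 29
`flag = q > 10 and b < 20` → flag = False
So flag = False

Answer: False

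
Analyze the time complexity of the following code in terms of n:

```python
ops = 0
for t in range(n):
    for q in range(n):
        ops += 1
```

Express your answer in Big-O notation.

Each loop level contributes: n × n. Multiplying the contributions gives O(n^2).

Answer: O(n^2)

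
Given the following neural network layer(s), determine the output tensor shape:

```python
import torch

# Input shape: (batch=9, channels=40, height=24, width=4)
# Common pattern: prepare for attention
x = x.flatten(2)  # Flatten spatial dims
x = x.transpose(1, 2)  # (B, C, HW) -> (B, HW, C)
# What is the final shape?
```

Input: (9, 40, 24, 4) -> after flatten(2): (9, 40, 96) -> Output: (9, 96, 40)

Answer: (9, 96, 40)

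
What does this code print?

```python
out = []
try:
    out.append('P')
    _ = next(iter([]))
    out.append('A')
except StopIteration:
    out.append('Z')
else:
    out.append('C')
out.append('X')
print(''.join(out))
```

Execution trace: 'P' (try body) → 'Z' (except StopIteration) → 'X' (after the try/except). Output: PZX

Answer: PZX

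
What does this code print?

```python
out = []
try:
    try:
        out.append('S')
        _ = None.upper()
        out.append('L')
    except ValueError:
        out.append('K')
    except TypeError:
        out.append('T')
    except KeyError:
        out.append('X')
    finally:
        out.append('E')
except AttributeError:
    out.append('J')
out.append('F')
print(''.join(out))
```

Execution trace: 'S' (try body) → 'E' (finally) → 'J' (outer except AttributeError) → 'F' (after the try/except). Output: SEJF

Answer: SEJF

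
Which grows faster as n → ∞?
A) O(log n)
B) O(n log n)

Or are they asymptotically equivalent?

O(log n) vs O(n log n): Higher order terms dominate.

Answer: B) O(n log n) grows faster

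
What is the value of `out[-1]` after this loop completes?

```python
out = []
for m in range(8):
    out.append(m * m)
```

Last element of squares 0 to 7
`out` takes the values: [] → [0] → [0, 1] → [0, 1, 4] → [0, 1, 4, 9] → [0, 1, 4, 9, 16] → [0, 1, 4, 9, 16, 25] → [0, 1, 4, 9, 16, 25, 36] → [0, 1, 4, 9, 16, 25, 36, 49]
So `out[-1]` = 49

Answer: 49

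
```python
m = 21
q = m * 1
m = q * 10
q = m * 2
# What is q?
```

Trace:
`m = 21` → m = 21
`q = m * 1` → q = 21
`m = q * 10` → m = 210
`q = m * 2` → q = 420
So q = 420

Answer: 420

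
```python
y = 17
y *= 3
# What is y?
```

Trace:
`y = 17` → y = 17
`y *= 3` → y = 51
So y = 51

Answer: 51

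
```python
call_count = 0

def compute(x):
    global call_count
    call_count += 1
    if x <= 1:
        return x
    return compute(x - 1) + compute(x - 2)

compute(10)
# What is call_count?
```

Calls(x) = 1 + Calls(x-1) + Calls(x-2); Calls(0)=Calls(1)=1. For x=10 this gives 177.

Answer: 177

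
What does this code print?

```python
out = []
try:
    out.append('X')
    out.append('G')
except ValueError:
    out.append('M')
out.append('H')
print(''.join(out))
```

Execution trace: 'X' (try body) → 'G' (try body, no exception) → 'H' (after the try/except). Output: XGH

Answer: XGH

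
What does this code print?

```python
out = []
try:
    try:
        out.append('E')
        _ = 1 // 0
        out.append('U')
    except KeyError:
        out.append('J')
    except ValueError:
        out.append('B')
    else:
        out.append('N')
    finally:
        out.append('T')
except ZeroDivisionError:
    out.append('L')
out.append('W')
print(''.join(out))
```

Execution trace: 'E' (try body) → 'T' (finally) → 'L' (outer except ZeroDivisionError) → 'W' (after the try/except). Output: ETLW

Answer: ETLW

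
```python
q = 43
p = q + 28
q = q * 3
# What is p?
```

Trace:
`q = 43` → q = 43
`p = q + 28` → p = 71
`q = q * 3` → q = 129
So p = 71

Answer: 71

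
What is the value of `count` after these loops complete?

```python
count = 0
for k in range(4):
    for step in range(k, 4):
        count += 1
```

Upper triangle: 4 + 3 + ... + 1
`count` takes the values: 0 → 1 → 2 → 3 → 4 → 5 → 6 → 7 → 8 → 9 → 10

Answer: 10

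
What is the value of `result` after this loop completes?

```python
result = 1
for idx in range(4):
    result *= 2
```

2^4 = 16
`result` takes the values: 1 → 2 → 4 → 8 → 16

Answer: 16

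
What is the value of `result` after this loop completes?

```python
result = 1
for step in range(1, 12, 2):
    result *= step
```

Product of 1, 3, 5, ... up to 11
`result` takes the values: 1 → 3 → 15 → 105 → 945 → 10395

Answer: 10395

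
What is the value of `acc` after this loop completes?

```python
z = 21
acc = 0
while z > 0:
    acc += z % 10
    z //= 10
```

Sum digits of 21
`acc` takes the values: 0 → 1 → 3

Answer: 3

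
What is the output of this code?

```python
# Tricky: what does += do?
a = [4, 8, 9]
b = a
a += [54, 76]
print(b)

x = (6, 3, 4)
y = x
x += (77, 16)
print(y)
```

Key concept: += behavior differs for mutable vs immutable.
Step by step:
`a = [4, 8, 9]` → a = [4, 8, 9]
`b = a` → b = [4, 8, 9] (same object as a)
`a += [54, 76]` → a = [4, 8, 9, 54, 76] (same object as b); b = [4, 8, 9, 54, 76] (same object as a)
`print(b)` → prints [4, 8, 9, 54, 76]
`x = (6, 3, 4)` → x = (6, 3, 4)
`y = x` → y = (6, 3, 4)
`x += (77, 16)` → x = (6, 3, 4, 77, 16)
`print(y)` → prints (6, 3, 4)

Answer:
[4, 8, 9, 54, 76]
(6, 3, 4)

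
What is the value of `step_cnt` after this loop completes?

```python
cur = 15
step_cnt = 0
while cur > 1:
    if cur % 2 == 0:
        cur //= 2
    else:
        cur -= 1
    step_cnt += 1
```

Steps to reduce 15 to 1
`step_cnt` takes the values: 0 → 1 → 2 → 3 → 4 → 5 → 6

Answer: 6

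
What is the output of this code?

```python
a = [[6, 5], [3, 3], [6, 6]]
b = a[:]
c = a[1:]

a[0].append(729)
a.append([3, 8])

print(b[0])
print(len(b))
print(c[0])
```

Key concept: slice with nested mutation.
Step by step:
`a = [[6, 5], [3, 3], [6, 6]]` → a = [[6, 5], [3, 3], [6, 6]]
`b = a[:]` → b = [[6, 5], [3, 3], [6, 6]]
`c = a[1:]` → c = [[3, 3], [6, 6]]
`a[0].append(729)` → a = [[6, 5, 729], [3, 3], [6, 6]]; b = [[6, 5, 729], [3, 3], [6, 6]]
`a.append([3, 8])` → a = [[6, 5, 729], [3, 3], [6, 6], [3, 8]]
`print(b[0])` → prints [6, 5, 729]
`print(len(b))` → prints 3
`print(c[0])` → prints [3, 3]

Answer:
[6, 5, 729]
3
[3, 3]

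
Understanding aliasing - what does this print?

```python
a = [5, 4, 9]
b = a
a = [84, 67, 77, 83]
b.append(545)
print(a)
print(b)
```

Key concept: rebinding vs mutation: a is rebound to a new list, b still points at the original.
Step by step:
`a = [5, 4, 9]` → a = [5, 4, 9]
`b = a` → b = [5, 4, 9] (same object as a)
`a = [84, 67, 77, 83]` → a = [84, 67, 77, 83]
`b.append(545)` → b = [5, 4, 9, 545]
`print(a)` → prints [84, 67, 77, 83]
`print(b)` → prints [5, 4, 9, 545]

Answer:
[84, 67, 77, 83]
[5, 4, 9, 545]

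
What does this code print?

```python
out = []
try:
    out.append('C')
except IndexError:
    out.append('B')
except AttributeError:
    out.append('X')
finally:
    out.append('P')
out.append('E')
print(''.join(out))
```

Execution trace: 'C' (try body, no exception) → 'P' (finally) → 'E' (after the try/except). Output: CPE

Answer: CPE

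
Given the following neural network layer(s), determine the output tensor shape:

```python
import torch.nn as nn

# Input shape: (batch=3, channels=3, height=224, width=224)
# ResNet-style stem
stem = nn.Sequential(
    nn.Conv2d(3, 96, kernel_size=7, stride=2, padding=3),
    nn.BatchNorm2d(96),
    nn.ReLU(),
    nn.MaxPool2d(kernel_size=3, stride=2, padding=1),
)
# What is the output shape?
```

Input: (3, 3, 224, 224) -> after Conv2d 7x7 stride=2: (3, 96, 112, 112) -> Output: (3, 96, 56, 56)

Answer: (3, 96, 56, 56)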